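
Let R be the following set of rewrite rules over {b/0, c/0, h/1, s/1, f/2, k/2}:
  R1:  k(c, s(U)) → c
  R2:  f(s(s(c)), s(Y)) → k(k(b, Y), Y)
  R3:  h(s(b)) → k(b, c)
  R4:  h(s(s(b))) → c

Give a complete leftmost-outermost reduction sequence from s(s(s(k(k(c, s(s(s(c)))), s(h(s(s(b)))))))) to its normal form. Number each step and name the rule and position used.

s(s(s(c)))

1. s(s(s(k(k(c, s(s(s(c)))), s(h(s(s(b))))))))  →  s(s(s(k(c, s(h(s(s(b))))))))   [R1 at 1.1.1.1]
2. s(s(s(k(c, s(h(s(s(b))))))))  →  s(s(s(c)))   [R1 at 1.1.1]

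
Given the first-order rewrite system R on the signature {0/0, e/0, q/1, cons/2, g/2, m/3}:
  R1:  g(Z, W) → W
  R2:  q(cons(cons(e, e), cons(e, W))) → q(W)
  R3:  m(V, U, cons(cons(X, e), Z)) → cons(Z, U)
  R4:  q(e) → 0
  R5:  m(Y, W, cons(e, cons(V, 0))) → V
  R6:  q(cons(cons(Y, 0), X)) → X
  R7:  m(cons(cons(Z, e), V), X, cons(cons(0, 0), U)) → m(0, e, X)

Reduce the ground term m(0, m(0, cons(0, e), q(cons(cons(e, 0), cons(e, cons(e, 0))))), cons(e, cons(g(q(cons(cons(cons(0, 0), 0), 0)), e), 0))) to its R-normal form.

1. m(0, m(0, cons(0, e), q(cons(cons(e, 0), cons(e, cons(e, 0))))), cons(e, cons(g(q(cons(cons(cons(0, 0), 0), 0)), e), 0)))  →  g(q(cons(cons(cons(0, 0), 0), 0)), e)   [R5 at ε]
2. g(q(cons(cons(cons(0, 0), 0), 0)), e)  →  e   [R1 at ε]

e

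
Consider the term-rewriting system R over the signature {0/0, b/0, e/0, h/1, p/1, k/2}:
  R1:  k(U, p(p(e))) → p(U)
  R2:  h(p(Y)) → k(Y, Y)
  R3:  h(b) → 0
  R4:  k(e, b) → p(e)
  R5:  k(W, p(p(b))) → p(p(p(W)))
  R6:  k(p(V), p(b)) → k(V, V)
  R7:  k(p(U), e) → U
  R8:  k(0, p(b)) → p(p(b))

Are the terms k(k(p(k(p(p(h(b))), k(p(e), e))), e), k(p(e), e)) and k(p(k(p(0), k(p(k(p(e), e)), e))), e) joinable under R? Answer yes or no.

Reduce t₁ = k(k(p(k(p(p(h(b))), k(p(e), e))), e), k(p(e), e)):
1. k(k(p(k(p(p(h(b))), k(p(e), e))), e), k(p(e), e))  →  k(k(p(p(h(b))), k(p(e), e)), k(p(e), e))   [R7 at 1]
2. k(k(p(p(h(b))), k(p(e), e)), k(p(e), e))  →  k(k(p(p(0)), k(p(e), e)), k(p(e), e))   [R3 at 1.1.1.1]
3. k(k(p(p(0)), k(p(e), e)), k(p(e), e))  →  k(k(p(p(0)), e), k(p(e), e))   [R7 at 1.2]
4. k(k(p(p(0)), e), k(p(e), e))  →  k(p(0), k(p(e), e))   [R7 at 1]
5. k(p(0), k(p(e), e))  →  k(p(0), e)   [R7 at 2]
6. k(p(0), e)  →  0   [R7 at ε]

Reduce t₂ = k(p(k(p(0), k(p(k(p(e), e)), e))), e):
1. k(p(k(p(0), k(p(k(p(e), e)), e))), e)  →  k(p(0), k(p(k(p(e), e)), e))   [R7 at ε]
2. k(p(0), k(p(k(p(e), e)), e))  →  k(p(0), k(p(e), e))   [R7 at 2]
3. k(p(0), k(p(e), e))  →  k(p(0), e)   [R7 at 2]
4. k(p(0), e)  →  0   [R7 at ε]

yes — NF(t₁) = 0, NF(t₂) = 0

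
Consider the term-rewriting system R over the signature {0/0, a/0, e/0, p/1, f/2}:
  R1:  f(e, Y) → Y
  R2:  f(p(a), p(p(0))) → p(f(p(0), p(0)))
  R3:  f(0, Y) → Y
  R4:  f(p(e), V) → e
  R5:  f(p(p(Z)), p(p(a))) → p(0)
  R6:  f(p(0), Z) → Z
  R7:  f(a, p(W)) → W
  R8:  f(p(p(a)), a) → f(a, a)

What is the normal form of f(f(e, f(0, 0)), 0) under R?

0

1. f(f(e, f(0, 0)), 0)  →  f(f(0, 0), 0)   [R1 at 1]
2. f(f(0, 0), 0)  →  f(0, 0)   [R3 at 1]
3. f(0, 0)  →  0   [R3 at ε]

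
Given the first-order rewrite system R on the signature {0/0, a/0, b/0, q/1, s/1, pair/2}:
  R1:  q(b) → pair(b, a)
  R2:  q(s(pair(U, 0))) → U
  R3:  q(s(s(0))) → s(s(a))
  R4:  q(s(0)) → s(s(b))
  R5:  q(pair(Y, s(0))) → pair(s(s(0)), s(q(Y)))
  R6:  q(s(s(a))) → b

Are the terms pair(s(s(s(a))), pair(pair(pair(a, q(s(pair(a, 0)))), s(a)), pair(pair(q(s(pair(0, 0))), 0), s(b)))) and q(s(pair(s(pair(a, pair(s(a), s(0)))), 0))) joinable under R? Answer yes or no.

no — NF(t₁) = pair(s(s(s(a))), pair(pair(pair(a, a), s(a)), pair(pair(0, 0), s(b)))), NF(t₂) = s(pair(a, pair(s(a), s(0))))

Reduce t₁ = pair(s(s(s(a))), pair(pair(pair(a, q(s(pair(a, 0)))), s(a)), pair(pair(q(s(pair(0, 0))), 0), s(b)))):
1. pair(s(s(s(a))), pair(pair(pair(a, q(s(pair(a, 0)))), s(a)), pair(pair(q(s(pair(0, 0))), 0), s(b))))  →  pair(s(s(s(a))), pair(pair(pair(a, a), s(a)), pair(pair(q(s(pair(0, 0))), 0), s(b))))   [R2 at 2.1.1.2]
2. pair(s(s(s(a))), pair(pair(pair(a, a), s(a)), pair(pair(q(s(pair(0, 0))), 0), s(b))))  →  pair(s(s(s(a))), pair(pair(pair(a, a), s(a)), pair(pair(0, 0), s(b))))   [R2 at 2.2.1.1]

Reduce t₂ = q(s(pair(s(pair(a, pair(s(a), s(0)))), 0))):
1. q(s(pair(s(pair(a, pair(s(a), s(0)))), 0)))  →  s(pair(a, pair(s(a), s(0))))   [R2 at ε]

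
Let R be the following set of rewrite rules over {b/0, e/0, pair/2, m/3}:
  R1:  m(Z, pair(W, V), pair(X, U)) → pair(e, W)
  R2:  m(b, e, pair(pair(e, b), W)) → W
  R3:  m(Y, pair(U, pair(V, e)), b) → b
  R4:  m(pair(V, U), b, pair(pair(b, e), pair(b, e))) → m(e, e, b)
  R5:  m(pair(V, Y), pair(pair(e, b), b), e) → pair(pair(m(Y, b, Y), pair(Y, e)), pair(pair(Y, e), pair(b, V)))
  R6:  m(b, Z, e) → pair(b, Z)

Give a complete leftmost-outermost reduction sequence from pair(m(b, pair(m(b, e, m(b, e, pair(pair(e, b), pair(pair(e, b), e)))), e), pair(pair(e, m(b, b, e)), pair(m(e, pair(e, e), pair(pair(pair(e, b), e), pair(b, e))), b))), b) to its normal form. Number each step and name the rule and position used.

1. pair(m(b, pair(m(b, e, m(b, e, pair(pair(e, b), pair(pair(e, b), e)))), e), pair(pair(e, m(b, b, e)), pair(m(e, pair(e, e), pair(pair(pair(e, b), e), pair(b, e))), b))), b)  →  pair(pair(e, m(b, e, m(b, e, pair(pair(e, b), pair(pair(e, b), e))))), b)   [R1 at 1]
2. pair(pair(e, m(b, e, m(b, e, pair(pair(e, b), pair(pair(e, b), e))))), b)  →  pair(pair(e, m(b, e, pair(pair(e, b), e))), b)   [R2 at 1.2.3]
3. pair(pair(e, m(b, e, pair(pair(e, b), e))), b)  →  pair(pair(e, e), b)   [R2 at 1.2]

pair(pair(e, e), b)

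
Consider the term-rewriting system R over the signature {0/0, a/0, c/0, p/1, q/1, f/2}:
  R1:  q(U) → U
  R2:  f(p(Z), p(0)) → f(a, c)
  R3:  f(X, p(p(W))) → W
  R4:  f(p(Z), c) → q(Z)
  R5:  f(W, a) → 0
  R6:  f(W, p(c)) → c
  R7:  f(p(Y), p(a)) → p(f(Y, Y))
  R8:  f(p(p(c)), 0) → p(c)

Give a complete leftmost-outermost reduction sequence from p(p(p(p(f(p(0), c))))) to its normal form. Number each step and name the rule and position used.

p(p(p(p(0))))

1. p(p(p(p(f(p(0), c)))))  →  p(p(p(p(q(0)))))   [R4 at 1.1.1.1]
2. p(p(p(p(q(0)))))  →  p(p(p(p(0))))   [R1 at 1.1.1.1]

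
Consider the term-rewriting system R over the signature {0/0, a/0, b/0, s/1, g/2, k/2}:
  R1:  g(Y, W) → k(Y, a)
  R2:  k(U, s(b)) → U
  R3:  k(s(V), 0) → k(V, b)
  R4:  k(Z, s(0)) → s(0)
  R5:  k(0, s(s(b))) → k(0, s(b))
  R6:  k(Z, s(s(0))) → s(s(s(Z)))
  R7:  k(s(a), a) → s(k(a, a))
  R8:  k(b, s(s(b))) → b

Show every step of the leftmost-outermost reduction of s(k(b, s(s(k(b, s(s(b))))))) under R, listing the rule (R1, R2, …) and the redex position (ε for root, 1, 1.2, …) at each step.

s(b)

1. s(k(b, s(s(k(b, s(s(b)))))))  →  s(k(b, s(s(b))))   [R8 at 1.2.1.1]
2. s(k(b, s(s(b))))  →  s(b)   [R8 at 1]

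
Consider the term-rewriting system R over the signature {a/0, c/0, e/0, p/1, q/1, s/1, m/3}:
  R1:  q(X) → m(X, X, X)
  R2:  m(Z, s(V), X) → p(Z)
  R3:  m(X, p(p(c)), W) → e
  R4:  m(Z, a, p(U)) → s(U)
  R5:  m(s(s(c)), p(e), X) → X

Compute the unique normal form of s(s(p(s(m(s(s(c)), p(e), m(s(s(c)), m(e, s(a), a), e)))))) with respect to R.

s(s(p(s(e))))

1. s(s(p(s(m(s(s(c)), p(e), m(s(s(c)), m(e, s(a), a), e))))))  →  s(s(p(s(m(s(s(c)), m(e, s(a), a), e)))))   [R5 at 1.1.1.1]
2. s(s(p(s(m(s(s(c)), m(e, s(a), a), e)))))  →  s(s(p(s(m(s(s(c)), p(e), e)))))   [R2 at 1.1.1.1.2]
3. s(s(p(s(m(s(s(c)), p(e), e)))))  →  s(s(p(s(e))))   [R5 at 1.1.1.1]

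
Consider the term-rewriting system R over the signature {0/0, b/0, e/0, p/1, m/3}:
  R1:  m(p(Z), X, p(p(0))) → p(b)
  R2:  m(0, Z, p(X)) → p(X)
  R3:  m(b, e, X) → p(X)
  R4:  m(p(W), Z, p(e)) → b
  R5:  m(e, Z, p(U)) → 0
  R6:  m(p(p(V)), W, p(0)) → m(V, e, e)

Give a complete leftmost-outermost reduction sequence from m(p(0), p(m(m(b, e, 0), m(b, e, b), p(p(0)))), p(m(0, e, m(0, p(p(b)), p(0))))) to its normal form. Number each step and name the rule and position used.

p(b)

1. m(p(0), p(m(m(b, e, 0), m(b, e, b), p(p(0)))), p(m(0, e, m(0, p(p(b)), p(0)))))  →  m(p(0), p(m(p(0), m(b, e, b), p(p(0)))), p(m(0, e, m(0, p(p(b)), p(0)))))   [R3 at 2.1.1]
2. m(p(0), p(m(p(0), m(b, e, b), p(p(0)))), p(m(0, e, m(0, p(p(b)), p(0)))))  →  m(p(0), p(p(b)), p(m(0, e, m(0, p(p(b)), p(0)))))   [R1 at 2.1]
3. m(p(0), p(p(b)), p(m(0, e, m(0, p(p(b)), p(0)))))  →  m(p(0), p(p(b)), p(m(0, e, p(0))))   [R2 at 3.1.3]
4. m(p(0), p(p(b)), p(m(0, e, p(0))))  →  m(p(0), p(p(b)), p(p(0)))   [R2 at 3.1]
5. m(p(0), p(p(b)), p(p(0)))  →  p(b)   [R1 at ε]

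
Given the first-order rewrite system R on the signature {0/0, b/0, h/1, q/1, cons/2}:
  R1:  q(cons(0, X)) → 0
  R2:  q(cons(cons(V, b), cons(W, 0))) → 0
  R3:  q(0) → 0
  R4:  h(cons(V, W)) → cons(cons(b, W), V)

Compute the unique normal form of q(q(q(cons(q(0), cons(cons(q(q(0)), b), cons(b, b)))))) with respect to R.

0

1. q(q(q(cons(q(0), cons(cons(q(q(0)), b), cons(b, b))))))  →  q(q(q(cons(0, cons(cons(q(q(0)), b), cons(b, b))))))   [R3 at 1.1.1.1]
2. q(q(q(cons(0, cons(cons(q(q(0)), b), cons(b, b))))))  →  q(q(0))   [R1 at 1.1]
3. q(q(0))  →  q(0)   [R3 at 1]
4. q(0)  →  0   [R3 at ε]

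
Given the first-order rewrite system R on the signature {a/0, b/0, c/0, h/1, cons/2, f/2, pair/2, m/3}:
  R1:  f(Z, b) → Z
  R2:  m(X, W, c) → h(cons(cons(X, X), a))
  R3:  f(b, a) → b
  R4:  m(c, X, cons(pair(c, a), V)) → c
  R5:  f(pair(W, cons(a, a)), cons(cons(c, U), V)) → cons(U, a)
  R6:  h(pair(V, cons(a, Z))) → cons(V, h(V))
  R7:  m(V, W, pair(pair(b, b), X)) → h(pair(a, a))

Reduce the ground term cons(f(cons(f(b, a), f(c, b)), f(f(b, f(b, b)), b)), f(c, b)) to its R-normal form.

cons(cons(b, c), c)

1. cons(f(cons(f(b, a), f(c, b)), f(f(b, f(b, b)), b)), f(c, b))  →  cons(f(cons(b, f(c, b)), f(f(b, f(b, b)), b)), f(c, b))   [R3 at 1.1.1]
2. cons(f(cons(b, f(c, b)), f(f(b, f(b, b)), b)), f(c, b))  →  cons(f(cons(b, c), f(f(b, f(b, b)), b)), f(c, b))   [R1 at 1.1.2]
3. cons(f(cons(b, c), f(f(b, f(b, b)), b)), f(c, b))  →  cons(f(cons(b, c), f(b, f(b, b))), f(c, b))   [R1 at 1.2]
4. cons(f(cons(b, c), f(b, f(b, b))), f(c, b))  →  cons(f(cons(b, c), f(b, b)), f(c, b))   [R1 at 1.2.2]
5. cons(f(cons(b, c), f(b, b)), f(c, b))  →  cons(f(cons(b, c), b), f(c, b))   [R1 at 1.2]
6. cons(f(cons(b, c), b), f(c, b))  →  cons(cons(b, c), f(c, b))   [R1 at 1]
7. cons(cons(b, c), f(c, b))  →  cons(cons(b, c), c)   [R1 at 2]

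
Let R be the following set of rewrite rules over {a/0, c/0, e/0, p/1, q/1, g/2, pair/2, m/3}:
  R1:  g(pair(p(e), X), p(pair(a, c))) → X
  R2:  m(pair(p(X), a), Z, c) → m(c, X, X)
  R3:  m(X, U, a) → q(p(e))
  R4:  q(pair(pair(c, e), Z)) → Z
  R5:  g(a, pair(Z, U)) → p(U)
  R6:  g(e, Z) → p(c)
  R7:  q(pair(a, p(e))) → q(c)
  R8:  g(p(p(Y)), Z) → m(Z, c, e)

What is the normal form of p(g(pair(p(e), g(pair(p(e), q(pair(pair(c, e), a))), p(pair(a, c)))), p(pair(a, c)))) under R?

p(a)

1. p(g(pair(p(e), g(pair(p(e), q(pair(pair(c, e), a))), p(pair(a, c)))), p(pair(a, c))))  →  p(g(pair(p(e), q(pair(pair(c, e), a))), p(pair(a, c))))   [R1 at 1]
2. p(g(pair(p(e), q(pair(pair(c, e), a))), p(pair(a, c))))  →  p(q(pair(pair(c, e), a)))   [R1 at 1]
3. p(q(pair(pair(c, e), a)))  →  p(a)   [R4 at 1]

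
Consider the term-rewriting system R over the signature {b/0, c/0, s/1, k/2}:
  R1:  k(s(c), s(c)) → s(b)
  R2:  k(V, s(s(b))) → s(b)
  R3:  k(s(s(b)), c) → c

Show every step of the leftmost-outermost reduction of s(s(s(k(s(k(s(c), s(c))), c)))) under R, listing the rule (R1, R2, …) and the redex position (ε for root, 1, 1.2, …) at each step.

s(s(s(c)))

1. s(s(s(k(s(k(s(c), s(c))), c))))  →  s(s(s(k(s(s(b)), c))))   [R1 at 1.1.1.1.1]
2. s(s(s(k(s(s(b)), c))))  →  s(s(s(c)))   [R3 at 1.1.1]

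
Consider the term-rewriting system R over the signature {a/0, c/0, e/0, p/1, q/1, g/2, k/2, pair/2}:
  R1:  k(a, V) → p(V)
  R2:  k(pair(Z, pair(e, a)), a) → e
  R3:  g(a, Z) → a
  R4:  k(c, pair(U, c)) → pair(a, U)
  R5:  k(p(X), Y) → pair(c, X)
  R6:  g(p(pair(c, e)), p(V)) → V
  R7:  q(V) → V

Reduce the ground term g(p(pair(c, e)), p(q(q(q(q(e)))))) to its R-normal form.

e

1. g(p(pair(c, e)), p(q(q(q(q(e))))))  →  q(q(q(q(e))))   [R6 at ε]
2. q(q(q(q(e))))  →  q(q(q(e)))   [R7 at ε]
3. q(q(q(e)))  →  q(q(e))   [R7 at ε]
4. q(q(e))  →  q(e)   [R7 at ε]
5. q(e)  →  e   [R7 at ε]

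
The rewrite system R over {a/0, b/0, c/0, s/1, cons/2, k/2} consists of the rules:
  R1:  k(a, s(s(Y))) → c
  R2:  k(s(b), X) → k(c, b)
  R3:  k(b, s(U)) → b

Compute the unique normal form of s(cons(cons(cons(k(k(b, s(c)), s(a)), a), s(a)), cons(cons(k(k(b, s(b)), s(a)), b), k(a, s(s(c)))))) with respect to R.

1. s(cons(cons(cons(k(k(b, s(c)), s(a)), a), s(a)), cons(cons(k(k(b, s(b)), s(a)), b), k(a, s(s(c))))))  →  s(cons(cons(cons(k(b, s(a)), a), s(a)), cons(cons(k(k(b, s(b)), s(a)), b), k(a, s(s(c))))))   [R3 at 1.1.1.1.1]
2. s(cons(cons(cons(k(b, s(a)), a), s(a)), cons(cons(k(k(b, s(b)), s(a)), b), k(a, s(s(c))))))  →  s(cons(cons(cons(b, a), s(a)), cons(cons(k(k(b, s(b)), s(a)), b), k(a, s(s(c))))))   [R3 at 1.1.1.1]
3. s(cons(cons(cons(b, a), s(a)), cons(cons(k(k(b, s(b)), s(a)), b), k(a, s(s(c))))))  →  s(cons(cons(cons(b, a), s(a)), cons(cons(k(b, s(a)), b), k(a, s(s(c))))))   [R3 at 1.2.1.1.1]
4. s(cons(cons(cons(b, a), s(a)), cons(cons(k(b, s(a)), b), k(a, s(s(c))))))  →  s(cons(cons(cons(b, a), s(a)), cons(cons(b, b), k(a, s(s(c))))))   [R3 at 1.2.1.1]
5. s(cons(cons(cons(b, a), s(a)), cons(cons(b, b), k(a, s(s(c))))))  →  s(cons(cons(cons(b, a), s(a)), cons(cons(b, b), c)))   [R1 at 1.2.2]

s(cons(cons(cons(b, a), s(a)), cons(cons(b, b), c)))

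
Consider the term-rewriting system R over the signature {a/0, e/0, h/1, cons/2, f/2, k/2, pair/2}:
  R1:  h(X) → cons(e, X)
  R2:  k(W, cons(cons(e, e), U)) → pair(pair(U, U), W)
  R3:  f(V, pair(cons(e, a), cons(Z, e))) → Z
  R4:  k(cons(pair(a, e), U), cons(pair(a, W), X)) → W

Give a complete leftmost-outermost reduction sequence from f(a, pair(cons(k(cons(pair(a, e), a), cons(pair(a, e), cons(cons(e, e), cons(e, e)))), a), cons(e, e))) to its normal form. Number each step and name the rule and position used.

1. f(a, pair(cons(k(cons(pair(a, e), a), cons(pair(a, e), cons(cons(e, e), cons(e, e)))), a), cons(e, e)))  →  f(a, pair(cons(e, a), cons(e, e)))   [R4 at 2.1.1]
2. f(a, pair(cons(e, a), cons(e, e)))  →  e   [R3 at ε]

e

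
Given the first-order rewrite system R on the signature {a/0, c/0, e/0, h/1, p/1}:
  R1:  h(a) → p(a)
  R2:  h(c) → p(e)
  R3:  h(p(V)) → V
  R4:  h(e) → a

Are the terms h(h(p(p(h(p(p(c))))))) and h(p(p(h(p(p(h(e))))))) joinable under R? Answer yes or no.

no — NF(t₁) = p(c), NF(t₂) = p(p(a))

Reduce t₁ = h(h(p(p(h(p(p(c))))))):
1. h(h(p(p(h(p(p(c)))))))  →  h(p(h(p(p(c)))))   [R3 at 1]
2. h(p(h(p(p(c)))))  →  h(p(p(c)))   [R3 at ε]
3. h(p(p(c)))  →  p(c)   [R3 at ε]

Reduce t₂ = h(p(p(h(p(p(h(e))))))):
1. h(p(p(h(p(p(h(e)))))))  →  p(h(p(p(h(e)))))   [R3 at ε]
2. p(h(p(p(h(e)))))  →  p(p(h(e)))   [R3 at 1]
3. p(p(h(e)))  →  p(p(a))   [R4 at 1.1]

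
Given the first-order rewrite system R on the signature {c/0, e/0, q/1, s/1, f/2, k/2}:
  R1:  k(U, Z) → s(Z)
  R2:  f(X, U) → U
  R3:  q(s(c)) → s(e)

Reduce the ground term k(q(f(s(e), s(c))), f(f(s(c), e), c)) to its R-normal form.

s(c)

1. k(q(f(s(e), s(c))), f(f(s(c), e), c))  →  s(f(f(s(c), e), c))   [R1 at ε]
2. s(f(f(s(c), e), c))  →  s(c)   [R2 at 1]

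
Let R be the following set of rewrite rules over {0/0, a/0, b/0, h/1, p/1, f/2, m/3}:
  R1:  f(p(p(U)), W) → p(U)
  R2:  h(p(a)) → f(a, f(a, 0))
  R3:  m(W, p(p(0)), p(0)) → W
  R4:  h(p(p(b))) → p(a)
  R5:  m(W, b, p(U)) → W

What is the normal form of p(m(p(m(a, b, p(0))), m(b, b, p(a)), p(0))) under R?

1. p(m(p(m(a, b, p(0))), m(b, b, p(a)), p(0)))  →  p(m(p(a), m(b, b, p(a)), p(0)))   [R5 at 1.1.1]
2. p(m(p(a), m(b, b, p(a)), p(0)))  →  p(m(p(a), b, p(0)))   [R5 at 1.2]
3. p(m(p(a), b, p(0)))  →  p(p(a))   [R5 at 1]

p(p(a))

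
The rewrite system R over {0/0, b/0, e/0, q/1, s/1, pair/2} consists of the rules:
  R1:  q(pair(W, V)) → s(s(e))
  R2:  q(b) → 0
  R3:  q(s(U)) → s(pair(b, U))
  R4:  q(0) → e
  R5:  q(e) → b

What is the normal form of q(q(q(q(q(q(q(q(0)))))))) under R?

1. q(q(q(q(q(q(q(q(0))))))))  →  q(q(q(q(q(q(q(e)))))))   [R4 at 1.1.1.1.1.1.1]
2. q(q(q(q(q(q(q(e)))))))  →  q(q(q(q(q(q(b))))))   [R5 at 1.1.1.1.1.1]
3. q(q(q(q(q(q(b))))))  →  q(q(q(q(q(0)))))   [R2 at 1.1.1.1.1]
4. q(q(q(q(q(0)))))  →  q(q(q(q(e))))   [R4 at 1.1.1.1]
5. q(q(q(q(e))))  →  q(q(q(b)))   [R5 at 1.1.1]
6. q(q(q(b)))  →  q(q(0))   [R2 at 1.1]
7. q(q(0))  →  q(e)   [R4 at 1]
8. q(e)  →  b   [R5 at ε]

b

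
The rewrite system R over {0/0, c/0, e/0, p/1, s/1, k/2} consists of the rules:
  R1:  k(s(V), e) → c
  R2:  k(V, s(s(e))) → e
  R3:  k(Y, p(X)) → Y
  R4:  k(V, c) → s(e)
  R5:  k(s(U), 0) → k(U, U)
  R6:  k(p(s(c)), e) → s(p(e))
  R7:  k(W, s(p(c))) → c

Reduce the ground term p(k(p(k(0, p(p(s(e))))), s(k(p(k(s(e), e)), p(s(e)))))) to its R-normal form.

p(c)

1. p(k(p(k(0, p(p(s(e))))), s(k(p(k(s(e), e)), p(s(e))))))  →  p(k(p(0), s(k(p(k(s(e), e)), p(s(e))))))   [R3 at 1.1.1]
2. p(k(p(0), s(k(p(k(s(e), e)), p(s(e))))))  →  p(k(p(0), s(p(k(s(e), e)))))   [R3 at 1.2.1]
3. p(k(p(0), s(p(k(s(e), e)))))  →  p(k(p(0), s(p(c))))   [R1 at 1.2.1.1]
4. p(k(p(0), s(p(c))))  →  p(c)   [R7 at 1]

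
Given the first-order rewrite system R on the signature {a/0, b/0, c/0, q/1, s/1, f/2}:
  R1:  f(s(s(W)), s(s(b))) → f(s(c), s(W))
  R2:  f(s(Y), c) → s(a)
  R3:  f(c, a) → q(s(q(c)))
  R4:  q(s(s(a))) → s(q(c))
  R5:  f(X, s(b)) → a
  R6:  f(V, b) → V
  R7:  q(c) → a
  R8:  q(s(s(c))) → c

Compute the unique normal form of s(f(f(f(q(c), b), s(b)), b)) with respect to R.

s(a)

1. s(f(f(f(q(c), b), s(b)), b))  →  s(f(f(q(c), b), s(b)))   [R6 at 1]
2. s(f(f(q(c), b), s(b)))  →  s(a)   [R5 at 1]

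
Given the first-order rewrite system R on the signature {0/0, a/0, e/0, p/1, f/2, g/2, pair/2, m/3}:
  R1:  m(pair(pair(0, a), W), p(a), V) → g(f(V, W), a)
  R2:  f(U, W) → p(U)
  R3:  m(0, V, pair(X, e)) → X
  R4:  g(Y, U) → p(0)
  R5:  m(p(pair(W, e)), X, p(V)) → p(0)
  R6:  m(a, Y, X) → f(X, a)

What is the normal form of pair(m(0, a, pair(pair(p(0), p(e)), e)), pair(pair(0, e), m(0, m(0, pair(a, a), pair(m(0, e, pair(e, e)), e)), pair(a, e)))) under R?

pair(pair(p(0), p(e)), pair(pair(0, e), a))

1. pair(m(0, a, pair(pair(p(0), p(e)), e)), pair(pair(0, e), m(0, m(0, pair(a, a), pair(m(0, e, pair(e, e)), e)), pair(a, e))))  →  pair(pair(p(0), p(e)), pair(pair(0, e), m(0, m(0, pair(a, a), pair(m(0, e, pair(e, e)), e)), pair(a, e))))   [R3 at 1]
2. pair(pair(p(0), p(e)), pair(pair(0, e), m(0, m(0, pair(a, a), pair(m(0, e, pair(e, e)), e)), pair(a, e))))  →  pair(pair(p(0), p(e)), pair(pair(0, e), a))   [R3 at 2.2]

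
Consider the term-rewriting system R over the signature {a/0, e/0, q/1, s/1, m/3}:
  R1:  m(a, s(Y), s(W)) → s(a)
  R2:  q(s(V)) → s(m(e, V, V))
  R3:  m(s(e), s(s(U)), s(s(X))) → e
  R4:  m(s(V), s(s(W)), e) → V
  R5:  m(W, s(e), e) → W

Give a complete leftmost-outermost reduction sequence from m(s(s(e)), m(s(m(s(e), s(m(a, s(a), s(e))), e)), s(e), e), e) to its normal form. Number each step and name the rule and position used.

s(s(e))

1. m(s(s(e)), m(s(m(s(e), s(m(a, s(a), s(e))), e)), s(e), e), e)  →  m(s(s(e)), s(m(s(e), s(m(a, s(a), s(e))), e)), e)   [R5 at 2]
2. m(s(s(e)), s(m(s(e), s(m(a, s(a), s(e))), e)), e)  →  m(s(s(e)), s(m(s(e), s(s(a)), e)), e)   [R1 at 2.1.2.1]
3. m(s(s(e)), s(m(s(e), s(s(a)), e)), e)  →  m(s(s(e)), s(e), e)   [R4 at 2.1]
4. m(s(s(e)), s(e), e)  →  s(s(e))   [R5 at ε]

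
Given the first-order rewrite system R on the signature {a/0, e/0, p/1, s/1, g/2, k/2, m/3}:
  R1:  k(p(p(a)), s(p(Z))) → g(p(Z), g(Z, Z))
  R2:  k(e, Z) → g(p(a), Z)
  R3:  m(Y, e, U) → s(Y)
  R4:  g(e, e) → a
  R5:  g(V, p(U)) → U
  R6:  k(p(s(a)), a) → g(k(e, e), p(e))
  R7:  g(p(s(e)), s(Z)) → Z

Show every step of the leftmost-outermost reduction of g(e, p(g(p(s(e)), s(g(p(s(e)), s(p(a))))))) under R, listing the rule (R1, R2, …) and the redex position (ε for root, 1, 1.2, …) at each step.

p(a)

1. g(e, p(g(p(s(e)), s(g(p(s(e)), s(p(a)))))))  →  g(p(s(e)), s(g(p(s(e)), s(p(a)))))   [R5 at ε]
2. g(p(s(e)), s(g(p(s(e)), s(p(a)))))  →  g(p(s(e)), s(p(a)))   [R7 at ε]
3. g(p(s(e)), s(p(a)))  →  p(a)   [R7 at ε]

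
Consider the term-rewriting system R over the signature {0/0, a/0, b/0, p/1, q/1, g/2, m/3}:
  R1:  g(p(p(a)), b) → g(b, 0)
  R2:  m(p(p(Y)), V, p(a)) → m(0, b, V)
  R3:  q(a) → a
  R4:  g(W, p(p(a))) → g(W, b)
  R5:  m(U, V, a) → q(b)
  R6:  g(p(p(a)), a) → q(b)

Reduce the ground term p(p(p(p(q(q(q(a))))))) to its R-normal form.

p(p(p(p(a))))

1. p(p(p(p(q(q(q(a)))))))  →  p(p(p(p(q(q(a))))))   [R3 at 1.1.1.1.1.1]
2. p(p(p(p(q(q(a))))))  →  p(p(p(p(q(a)))))   [R3 at 1.1.1.1.1]
3. p(p(p(p(q(a)))))  →  p(p(p(p(a))))   [R3 at 1.1.1.1]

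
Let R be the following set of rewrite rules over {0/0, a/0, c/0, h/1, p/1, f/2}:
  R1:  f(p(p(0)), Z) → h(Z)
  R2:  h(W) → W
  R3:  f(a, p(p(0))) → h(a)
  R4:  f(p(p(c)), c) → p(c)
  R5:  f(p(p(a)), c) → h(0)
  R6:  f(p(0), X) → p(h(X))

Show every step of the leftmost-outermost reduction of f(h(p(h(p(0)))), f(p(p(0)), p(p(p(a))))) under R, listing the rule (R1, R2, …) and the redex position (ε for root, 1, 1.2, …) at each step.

p(p(p(a)))

1. f(h(p(h(p(0)))), f(p(p(0)), p(p(p(a)))))  →  f(p(h(p(0))), f(p(p(0)), p(p(p(a)))))   [R2 at 1]
2. f(p(h(p(0))), f(p(p(0)), p(p(p(a)))))  →  f(p(p(0)), f(p(p(0)), p(p(p(a)))))   [R2 at 1.1]
3. f(p(p(0)), f(p(p(0)), p(p(p(a)))))  →  h(f(p(p(0)), p(p(p(a)))))   [R1 at ε]
4. h(f(p(p(0)), p(p(p(a)))))  →  f(p(p(0)), p(p(p(a))))   [R2 at ε]
5. f(p(p(0)), p(p(p(a))))  →  h(p(p(p(a))))   [R1 at ε]
6. h(p(p(p(a))))  →  p(p(p(a)))   [R2 at ε]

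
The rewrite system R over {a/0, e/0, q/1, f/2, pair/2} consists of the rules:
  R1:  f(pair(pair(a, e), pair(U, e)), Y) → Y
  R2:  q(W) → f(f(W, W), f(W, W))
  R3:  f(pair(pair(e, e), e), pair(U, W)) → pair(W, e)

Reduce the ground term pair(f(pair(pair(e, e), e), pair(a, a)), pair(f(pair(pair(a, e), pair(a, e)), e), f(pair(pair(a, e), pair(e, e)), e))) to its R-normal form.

pair(pair(a, e), pair(e, e))

1. pair(f(pair(pair(e, e), e), pair(a, a)), pair(f(pair(pair(a, e), pair(a, e)), e), f(pair(pair(a, e), pair(e, e)), e)))  →  pair(pair(a, e), pair(f(pair(pair(a, e), pair(a, e)), e), f(pair(pair(a, e), pair(e, e)), e)))   [R3 at 1]
2. pair(pair(a, e), pair(f(pair(pair(a, e), pair(a, e)), e), f(pair(pair(a, e), pair(e, e)), e)))  →  pair(pair(a, e), pair(e, f(pair(pair(a, e), pair(e, e)), e)))   [R1 at 2.1]
3. pair(pair(a, e), pair(e, f(pair(pair(a, e), pair(e, e)), e)))  →  pair(pair(a, e), pair(e, e))   [R1 at 2.2]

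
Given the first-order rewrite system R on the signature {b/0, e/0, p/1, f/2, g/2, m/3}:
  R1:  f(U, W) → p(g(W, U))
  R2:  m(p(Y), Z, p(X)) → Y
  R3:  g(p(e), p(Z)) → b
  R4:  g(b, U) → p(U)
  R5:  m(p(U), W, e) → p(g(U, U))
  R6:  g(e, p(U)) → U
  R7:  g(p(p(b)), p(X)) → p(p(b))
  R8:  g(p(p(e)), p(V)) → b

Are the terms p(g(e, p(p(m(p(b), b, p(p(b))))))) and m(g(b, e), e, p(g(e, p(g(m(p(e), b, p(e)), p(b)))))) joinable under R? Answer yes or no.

no — NF(t₁) = p(p(b)), NF(t₂) = e

Reduce t₁ = p(g(e, p(p(m(p(b), b, p(p(b))))))):
1. p(g(e, p(p(m(p(b), b, p(p(b)))))))  →  p(p(m(p(b), b, p(p(b)))))   [R6 at 1]
2. p(p(m(p(b), b, p(p(b)))))  →  p(p(b))   [R2 at 1.1]

Reduce t₂ = m(g(b, e), e, p(g(e, p(g(m(p(e), b, p(e)), p(b)))))):
1. m(g(b, e), e, p(g(e, p(g(m(p(e), b, p(e)), p(b))))))  →  m(p(e), e, p(g(e, p(g(m(p(e), b, p(e)), p(b))))))   [R4 at 1]
2. m(p(e), e, p(g(e, p(g(m(p(e), b, p(e)), p(b))))))  →  e   [R2 at ε]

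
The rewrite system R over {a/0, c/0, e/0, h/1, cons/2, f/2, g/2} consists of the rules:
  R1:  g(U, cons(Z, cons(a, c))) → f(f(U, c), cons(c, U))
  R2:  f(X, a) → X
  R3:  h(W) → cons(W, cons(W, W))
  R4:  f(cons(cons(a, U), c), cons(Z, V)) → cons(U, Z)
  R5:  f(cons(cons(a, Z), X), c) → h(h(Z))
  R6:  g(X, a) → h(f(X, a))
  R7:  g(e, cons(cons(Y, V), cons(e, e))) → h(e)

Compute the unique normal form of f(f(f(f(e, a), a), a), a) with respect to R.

e

1. f(f(f(f(e, a), a), a), a)  →  f(f(f(e, a), a), a)   [R2 at ε]
2. f(f(f(e, a), a), a)  →  f(f(e, a), a)   [R2 at ε]
3. f(f(e, a), a)  →  f(e, a)   [R2 at ε]
4. f(e, a)  →  e   [R2 at ε]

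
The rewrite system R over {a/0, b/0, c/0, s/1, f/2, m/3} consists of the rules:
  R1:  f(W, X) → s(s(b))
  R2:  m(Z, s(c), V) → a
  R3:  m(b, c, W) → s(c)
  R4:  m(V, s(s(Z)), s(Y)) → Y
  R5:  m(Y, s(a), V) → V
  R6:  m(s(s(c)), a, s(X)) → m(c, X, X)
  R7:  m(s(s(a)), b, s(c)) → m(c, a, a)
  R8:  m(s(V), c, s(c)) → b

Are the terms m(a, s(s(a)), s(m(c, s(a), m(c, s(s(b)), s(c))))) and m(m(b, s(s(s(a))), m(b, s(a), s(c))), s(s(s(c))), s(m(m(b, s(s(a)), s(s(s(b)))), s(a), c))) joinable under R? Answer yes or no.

Reduce t₁ = m(a, s(s(a)), s(m(c, s(a), m(c, s(s(b)), s(c))))):
1. m(a, s(s(a)), s(m(c, s(a), m(c, s(s(b)), s(c)))))  →  m(c, s(a), m(c, s(s(b)), s(c)))   [R4 at ε]
2. m(c, s(a), m(c, s(s(b)), s(c)))  →  m(c, s(s(b)), s(c))   [R5 at ε]
3. m(c, s(s(b)), s(c))  →  c   [R4 at ε]

Reduce t₂ = m(m(b, s(s(s(a))), m(b, s(a), s(c))), s(s(s(c))), s(m(m(b, s(s(a)), s(s(s(b)))), s(a), c))):
1. m(m(b, s(s(s(a))), m(b, s(a), s(c))), s(s(s(c))), s(m(m(b, s(s(a)), s(s(s(b)))), s(a), c)))  →  m(m(b, s(s(a)), s(s(s(b)))), s(a), c)   [R4 at ε]
2. m(m(b, s(s(a)), s(s(s(b)))), s(a), c)  →  c   [R5 at ε]

yes — NF(t₁) = c, NF(t₂) = c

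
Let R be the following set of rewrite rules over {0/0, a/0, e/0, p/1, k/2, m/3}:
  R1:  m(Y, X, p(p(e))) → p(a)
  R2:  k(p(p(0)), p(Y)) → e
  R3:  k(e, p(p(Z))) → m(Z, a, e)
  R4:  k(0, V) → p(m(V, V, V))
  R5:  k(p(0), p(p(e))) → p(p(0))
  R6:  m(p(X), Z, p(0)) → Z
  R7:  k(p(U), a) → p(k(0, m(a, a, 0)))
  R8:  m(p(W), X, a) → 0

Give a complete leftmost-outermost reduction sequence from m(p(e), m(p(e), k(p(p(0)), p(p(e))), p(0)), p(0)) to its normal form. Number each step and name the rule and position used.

1. m(p(e), m(p(e), k(p(p(0)), p(p(e))), p(0)), p(0))  →  m(p(e), k(p(p(0)), p(p(e))), p(0))   [R6 at ε]
2. m(p(e), k(p(p(0)), p(p(e))), p(0))  →  k(p(p(0)), p(p(e)))   [R6 at ε]
3. k(p(p(0)), p(p(e)))  →  e   [R2 at ε]

e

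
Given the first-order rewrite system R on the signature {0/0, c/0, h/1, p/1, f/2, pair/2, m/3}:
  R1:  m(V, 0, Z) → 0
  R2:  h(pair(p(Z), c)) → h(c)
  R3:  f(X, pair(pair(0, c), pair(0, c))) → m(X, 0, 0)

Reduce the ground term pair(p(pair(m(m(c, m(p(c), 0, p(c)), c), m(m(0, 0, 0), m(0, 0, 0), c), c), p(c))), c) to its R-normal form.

1. pair(p(pair(m(m(c, m(p(c), 0, p(c)), c), m(m(0, 0, 0), m(0, 0, 0), c), c), p(c))), c)  →  pair(p(pair(m(m(c, 0, c), m(m(0, 0, 0), m(0, 0, 0), c), c), p(c))), c)   [R1 at 1.1.1.1.2]
2. pair(p(pair(m(m(c, 0, c), m(m(0, 0, 0), m(0, 0, 0), c), c), p(c))), c)  →  pair(p(pair(m(0, m(m(0, 0, 0), m(0, 0, 0), c), c), p(c))), c)   [R1 at 1.1.1.1]
3. pair(p(pair(m(0, m(m(0, 0, 0), m(0, 0, 0), c), c), p(c))), c)  →  pair(p(pair(m(0, m(0, m(0, 0, 0), c), c), p(c))), c)   [R1 at 1.1.1.2.1]
4. pair(p(pair(m(0, m(0, m(0, 0, 0), c), c), p(c))), c)  →  pair(p(pair(m(0, m(0, 0, c), c), p(c))), c)   [R1 at 1.1.1.2.2]
5. pair(p(pair(m(0, m(0, 0, c), c), p(c))), c)  →  pair(p(pair(m(0, 0, c), p(c))), c)   [R1 at 1.1.1.2]
6. pair(p(pair(m(0, 0, c), p(c))), c)  →  pair(p(pair(0, p(c))), c)   [R1 at 1.1.1]

pair(p(pair(0, p(c))), c)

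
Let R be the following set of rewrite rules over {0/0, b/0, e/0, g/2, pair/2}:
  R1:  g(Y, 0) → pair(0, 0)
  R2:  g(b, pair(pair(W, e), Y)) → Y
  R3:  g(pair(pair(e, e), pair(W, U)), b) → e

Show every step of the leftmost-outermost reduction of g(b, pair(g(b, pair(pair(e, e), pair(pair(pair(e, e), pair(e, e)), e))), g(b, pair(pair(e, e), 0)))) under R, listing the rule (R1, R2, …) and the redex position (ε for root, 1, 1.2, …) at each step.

1. g(b, pair(g(b, pair(pair(e, e), pair(pair(pair(e, e), pair(e, e)), e))), g(b, pair(pair(e, e), 0))))  →  g(b, pair(pair(pair(pair(e, e), pair(e, e)), e), g(b, pair(pair(e, e), 0))))   [R2 at 2.1]
2. g(b, pair(pair(pair(pair(e, e), pair(e, e)), e), g(b, pair(pair(e, e), 0))))  →  g(b, pair(pair(e, e), 0))   [R2 at ε]
3. g(b, pair(pair(e, e), 0))  →  0   [R2 at ε]

0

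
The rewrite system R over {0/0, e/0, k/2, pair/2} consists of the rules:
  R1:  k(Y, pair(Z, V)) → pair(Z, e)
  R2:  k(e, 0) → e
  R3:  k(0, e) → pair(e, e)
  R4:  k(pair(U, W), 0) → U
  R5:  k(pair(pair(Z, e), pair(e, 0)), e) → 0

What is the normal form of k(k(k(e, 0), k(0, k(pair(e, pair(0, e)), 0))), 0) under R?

1. k(k(k(e, 0), k(0, k(pair(e, pair(0, e)), 0))), 0)  →  k(k(e, k(0, k(pair(e, pair(0, e)), 0))), 0)   [R2 at 1.1]
2. k(k(e, k(0, k(pair(e, pair(0, e)), 0))), 0)  →  k(k(e, k(0, e)), 0)   [R4 at 1.2.2]
3. k(k(e, k(0, e)), 0)  →  k(k(e, pair(e, e)), 0)   [R3 at 1.2]
4. k(k(e, pair(e, e)), 0)  →  k(pair(e, e), 0)   [R1 at 1]
5. k(pair(e, e), 0)  →  e   [R4 at ε]

e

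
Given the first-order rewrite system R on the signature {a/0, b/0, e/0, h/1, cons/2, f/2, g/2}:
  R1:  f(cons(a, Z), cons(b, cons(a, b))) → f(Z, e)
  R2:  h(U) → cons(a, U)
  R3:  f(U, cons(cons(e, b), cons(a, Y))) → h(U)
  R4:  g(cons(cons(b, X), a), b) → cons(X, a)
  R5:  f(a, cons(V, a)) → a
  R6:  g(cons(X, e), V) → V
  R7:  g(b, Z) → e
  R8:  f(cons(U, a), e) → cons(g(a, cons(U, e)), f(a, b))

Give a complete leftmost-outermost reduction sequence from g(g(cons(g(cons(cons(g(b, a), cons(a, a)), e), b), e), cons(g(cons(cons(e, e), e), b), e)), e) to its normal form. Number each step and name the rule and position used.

1. g(g(cons(g(cons(cons(g(b, a), cons(a, a)), e), b), e), cons(g(cons(cons(e, e), e), b), e)), e)  →  g(cons(g(cons(cons(e, e), e), b), e), e)   [R6 at 1]
2. g(cons(g(cons(cons(e, e), e), b), e), e)  →  e   [R6 at ε]

e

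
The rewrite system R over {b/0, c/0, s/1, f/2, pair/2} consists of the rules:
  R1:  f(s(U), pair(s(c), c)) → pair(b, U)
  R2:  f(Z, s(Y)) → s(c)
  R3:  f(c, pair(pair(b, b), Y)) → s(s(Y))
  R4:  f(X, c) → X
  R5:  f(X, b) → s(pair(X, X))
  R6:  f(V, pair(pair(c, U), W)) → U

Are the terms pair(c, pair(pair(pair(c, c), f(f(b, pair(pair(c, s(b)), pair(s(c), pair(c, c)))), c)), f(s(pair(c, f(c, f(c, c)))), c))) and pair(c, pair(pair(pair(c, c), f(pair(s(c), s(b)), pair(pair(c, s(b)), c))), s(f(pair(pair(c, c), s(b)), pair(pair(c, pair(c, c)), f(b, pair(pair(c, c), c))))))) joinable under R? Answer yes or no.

Reduce t₁ = pair(c, pair(pair(pair(c, c), f(f(b, pair(pair(c, s(b)), pair(s(c), pair(c, c)))), c)), f(s(pair(c, f(c, f(c, c)))), c))):
1. pair(c, pair(pair(pair(c, c), f(f(b, pair(pair(c, s(b)), pair(s(c), pair(c, c)))), c)), f(s(pair(c, f(c, f(c, c)))), c)))  →  pair(c, pair(pair(pair(c, c), f(b, pair(pair(c, s(b)), pair(s(c), pair(c, c))))), f(s(pair(c, f(c, f(c, c)))), c)))   [R4 at 2.1.2]
2. pair(c, pair(pair(pair(c, c), f(b, pair(pair(c, s(b)), pair(s(c), pair(c, c))))), f(s(pair(c, f(c, f(c, c)))), c)))  →  pair(c, pair(pair(pair(c, c), s(b)), f(s(pair(c, f(c, f(c, c)))), c)))   [R6 at 2.1.2]
3. pair(c, pair(pair(pair(c, c), s(b)), f(s(pair(c, f(c, f(c, c)))), c)))  →  pair(c, pair(pair(pair(c, c), s(b)), s(pair(c, f(c, f(c, c))))))   [R4 at 2.2]
4. pair(c, pair(pair(pair(c, c), s(b)), s(pair(c, f(c, f(c, c))))))  →  pair(c, pair(pair(pair(c, c), s(b)), s(pair(c, f(c, c)))))   [R4 at 2.2.1.2.2]
5. pair(c, pair(pair(pair(c, c), s(b)), s(pair(c, f(c, c)))))  →  pair(c, pair(pair(pair(c, c), s(b)), s(pair(c, c))))   [R4 at 2.2.1.2]

Reduce t₂ = pair(c, pair(pair(pair(c, c), f(pair(s(c), s(b)), pair(pair(c, s(b)), c))), s(f(pair(pair(c, c), s(b)), pair(pair(c, pair(c, c)), f(b, pair(pair(c, c), c))))))):
1. pair(c, pair(pair(pair(c, c), f(pair(s(c), s(b)), pair(pair(c, s(b)), c))), s(f(pair(pair(c, c), s(b)), pair(pair(c, pair(c, c)), f(b, pair(pair(c, c), c)))))))  →  pair(c, pair(pair(pair(c, c), s(b)), s(f(pair(pair(c, c), s(b)), pair(pair(c, pair(c, c)), f(b, pair(pair(c, c), c)))))))   [R6 at 2.1.2]
2. pair(c, pair(pair(pair(c, c), s(b)), s(f(pair(pair(c, c), s(b)), pair(pair(c, pair(c, c)), f(b, pair(pair(c, c), c)))))))  →  pair(c, pair(pair(pair(c, c), s(b)), s(pair(c, c))))   [R6 at 2.2.1]

yes — NF(t₁) = pair(c, pair(pair(pair(c, c), s(b)), s(pair(c, c)))), NF(t₂) = pair(c, pair(pair(pair(c, c), s(b)), s(pair(c, c))))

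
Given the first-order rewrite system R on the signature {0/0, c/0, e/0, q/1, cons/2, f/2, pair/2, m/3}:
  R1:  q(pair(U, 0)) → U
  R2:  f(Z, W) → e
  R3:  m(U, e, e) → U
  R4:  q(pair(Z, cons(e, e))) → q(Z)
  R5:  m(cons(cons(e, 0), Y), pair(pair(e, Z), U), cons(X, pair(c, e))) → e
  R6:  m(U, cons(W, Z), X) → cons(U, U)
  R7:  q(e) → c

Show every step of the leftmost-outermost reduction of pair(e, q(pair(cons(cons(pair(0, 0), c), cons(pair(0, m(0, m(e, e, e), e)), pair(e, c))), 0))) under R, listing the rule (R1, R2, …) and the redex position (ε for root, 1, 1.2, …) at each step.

pair(e, cons(cons(pair(0, 0), c), cons(pair(0, 0), pair(e, c))))

1. pair(e, q(pair(cons(cons(pair(0, 0), c), cons(pair(0, m(0, m(e, e, e), e)), pair(e, c))), 0)))  →  pair(e, cons(cons(pair(0, 0), c), cons(pair(0, m(0, m(e, e, e), e)), pair(e, c))))   [R1 at 2]
2. pair(e, cons(cons(pair(0, 0), c), cons(pair(0, m(0, m(e, e, e), e)), pair(e, c))))  →  pair(e, cons(cons(pair(0, 0), c), cons(pair(0, m(0, e, e)), pair(e, c))))   [R3 at 2.2.1.2.2]
3. pair(e, cons(cons(pair(0, 0), c), cons(pair(0, m(0, e, e)), pair(e, c))))  →  pair(e, cons(cons(pair(0, 0), c), cons(pair(0, 0), pair(e, c))))   [R3 at 2.2.1.2]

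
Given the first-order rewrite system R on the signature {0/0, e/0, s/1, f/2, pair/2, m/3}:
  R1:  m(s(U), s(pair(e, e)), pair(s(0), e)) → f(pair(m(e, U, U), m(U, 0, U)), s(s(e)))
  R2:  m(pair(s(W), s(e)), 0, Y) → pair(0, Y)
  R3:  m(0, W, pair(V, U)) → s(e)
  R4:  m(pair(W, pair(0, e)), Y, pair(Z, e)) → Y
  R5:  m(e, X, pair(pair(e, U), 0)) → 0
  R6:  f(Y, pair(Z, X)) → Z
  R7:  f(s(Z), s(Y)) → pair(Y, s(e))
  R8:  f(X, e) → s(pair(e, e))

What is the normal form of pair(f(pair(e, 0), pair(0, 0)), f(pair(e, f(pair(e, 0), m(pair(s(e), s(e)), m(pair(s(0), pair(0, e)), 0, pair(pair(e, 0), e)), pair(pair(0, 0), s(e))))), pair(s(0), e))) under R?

1. pair(f(pair(e, 0), pair(0, 0)), f(pair(e, f(pair(e, 0), m(pair(s(e), s(e)), m(pair(s(0), pair(0, e)), 0, pair(pair(e, 0), e)), pair(pair(0, 0), s(e))))), pair(s(0), e)))  →  pair(0, f(pair(e, f(pair(e, 0), m(pair(s(e), s(e)), m(pair(s(0), pair(0, e)), 0, pair(pair(e, 0), e)), pair(pair(0, 0), s(e))))), pair(s(0), e)))   [R6 at 1]
2. pair(0, f(pair(e, f(pair(e, 0), m(pair(s(e), s(e)), m(pair(s(0), pair(0, e)), 0, pair(pair(e, 0), e)), pair(pair(0, 0), s(e))))), pair(s(0), e)))  →  pair(0, s(0))   [R6 at 2]

pair(0, s(0))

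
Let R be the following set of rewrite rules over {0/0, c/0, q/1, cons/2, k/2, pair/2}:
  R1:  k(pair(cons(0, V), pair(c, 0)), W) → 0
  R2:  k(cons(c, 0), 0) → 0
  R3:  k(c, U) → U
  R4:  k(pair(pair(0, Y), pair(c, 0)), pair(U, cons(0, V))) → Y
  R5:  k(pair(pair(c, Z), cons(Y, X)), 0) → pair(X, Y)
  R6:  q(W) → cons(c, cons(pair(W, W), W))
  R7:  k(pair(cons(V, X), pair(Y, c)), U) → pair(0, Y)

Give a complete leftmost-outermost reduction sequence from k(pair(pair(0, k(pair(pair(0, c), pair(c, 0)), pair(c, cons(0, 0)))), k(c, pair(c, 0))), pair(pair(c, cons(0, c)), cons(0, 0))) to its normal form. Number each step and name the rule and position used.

1. k(pair(pair(0, k(pair(pair(0, c), pair(c, 0)), pair(c, cons(0, 0)))), k(c, pair(c, 0))), pair(pair(c, cons(0, c)), cons(0, 0)))  →  k(pair(pair(0, c), k(c, pair(c, 0))), pair(pair(c, cons(0, c)), cons(0, 0)))   [R4 at 1.1.2]
2. k(pair(pair(0, c), k(c, pair(c, 0))), pair(pair(c, cons(0, c)), cons(0, 0)))  →  k(pair(pair(0, c), pair(c, 0)), pair(pair(c, cons(0, c)), cons(0, 0)))   [R3 at 1.2]
3. k(pair(pair(0, c), pair(c, 0)), pair(pair(c, cons(0, c)), cons(0, 0)))  →  c   [R4 at ε]

c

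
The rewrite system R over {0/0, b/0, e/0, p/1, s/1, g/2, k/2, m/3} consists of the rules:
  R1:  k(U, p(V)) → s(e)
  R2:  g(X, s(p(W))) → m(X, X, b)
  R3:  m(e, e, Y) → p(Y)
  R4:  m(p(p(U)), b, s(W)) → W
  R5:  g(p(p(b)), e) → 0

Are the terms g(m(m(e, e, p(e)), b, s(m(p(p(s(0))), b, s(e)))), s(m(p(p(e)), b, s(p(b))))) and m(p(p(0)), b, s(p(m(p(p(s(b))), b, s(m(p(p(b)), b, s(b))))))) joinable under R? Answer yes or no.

yes — NF(t₁) = p(b), NF(t₂) = p(b)

Reduce t₁ = g(m(m(e, e, p(e)), b, s(m(p(p(s(0))), b, s(e)))), s(m(p(p(e)), b, s(p(b))))):
1. g(m(m(e, e, p(e)), b, s(m(p(p(s(0))), b, s(e)))), s(m(p(p(e)), b, s(p(b)))))  →  g(m(p(p(e)), b, s(m(p(p(s(0))), b, s(e)))), s(m(p(p(e)), b, s(p(b)))))   [R3 at 1.1]
2. g(m(p(p(e)), b, s(m(p(p(s(0))), b, s(e)))), s(m(p(p(e)), b, s(p(b)))))  →  g(m(p(p(s(0))), b, s(e)), s(m(p(p(e)), b, s(p(b)))))   [R4 at 1]
3. g(m(p(p(s(0))), b, s(e)), s(m(p(p(e)), b, s(p(b)))))  →  g(e, s(m(p(p(e)), b, s(p(b)))))   [R4 at 1]
4. g(e, s(m(p(p(e)), b, s(p(b)))))  →  g(e, s(p(b)))   [R4 at 2.1]
5. g(e, s(p(b)))  →  m(e, e, b)   [R2 at ε]
6. m(e, e, b)  →  p(b)   [R3 at ε]

Reduce t₂ = m(p(p(0)), b, s(p(m(p(p(s(b))), b, s(m(p(p(b)), b, s(b))))))):
1. m(p(p(0)), b, s(p(m(p(p(s(b))), b, s(m(p(p(b)), b, s(b)))))))  →  p(m(p(p(s(b))), b, s(m(p(p(b)), b, s(b)))))   [R4 at ε]
2. p(m(p(p(s(b))), b, s(m(p(p(b)), b, s(b)))))  →  p(m(p(p(b)), b, s(b)))   [R4 at 1]
3. p(m(p(p(b)), b, s(b)))  →  p(b)   [R4 at 1]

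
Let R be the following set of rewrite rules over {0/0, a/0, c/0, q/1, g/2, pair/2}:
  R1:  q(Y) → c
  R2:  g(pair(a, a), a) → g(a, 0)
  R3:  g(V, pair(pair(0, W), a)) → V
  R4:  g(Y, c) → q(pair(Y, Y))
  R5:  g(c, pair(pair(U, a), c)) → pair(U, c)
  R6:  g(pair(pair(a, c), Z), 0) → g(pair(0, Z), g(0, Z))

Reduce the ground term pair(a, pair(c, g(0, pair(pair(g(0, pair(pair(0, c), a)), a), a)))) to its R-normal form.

1. pair(a, pair(c, g(0, pair(pair(g(0, pair(pair(0, c), a)), a), a))))  →  pair(a, pair(c, g(0, pair(pair(0, a), a))))   [R3 at 2.2.2.1.1]
2. pair(a, pair(c, g(0, pair(pair(0, a), a))))  →  pair(a, pair(c, 0))   [R3 at 2.2]

pair(a, pair(c, 0))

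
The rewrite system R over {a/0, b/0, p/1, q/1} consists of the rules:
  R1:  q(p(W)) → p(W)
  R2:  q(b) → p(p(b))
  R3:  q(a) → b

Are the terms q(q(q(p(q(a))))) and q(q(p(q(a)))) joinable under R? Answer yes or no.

Reduce t₁ = q(q(q(p(q(a))))):
1. q(q(q(p(q(a)))))  →  q(q(p(q(a))))   [R1 at 1.1]
2. q(q(p(q(a))))  →  q(p(q(a)))   [R1 at 1]
3. q(p(q(a)))  →  p(q(a))   [R1 at ε]
4. p(q(a))  →  p(b)   [R3 at 1]

Reduce t₂ = q(q(p(q(a)))):
1. q(q(p(q(a))))  →  q(p(q(a)))   [R1 at 1]
2. q(p(q(a)))  →  p(q(a))   [R1 at ε]
3. p(q(a))  →  p(b)   [R3 at 1]

yes — NF(t₁) = p(b), NF(t₂) = p(b)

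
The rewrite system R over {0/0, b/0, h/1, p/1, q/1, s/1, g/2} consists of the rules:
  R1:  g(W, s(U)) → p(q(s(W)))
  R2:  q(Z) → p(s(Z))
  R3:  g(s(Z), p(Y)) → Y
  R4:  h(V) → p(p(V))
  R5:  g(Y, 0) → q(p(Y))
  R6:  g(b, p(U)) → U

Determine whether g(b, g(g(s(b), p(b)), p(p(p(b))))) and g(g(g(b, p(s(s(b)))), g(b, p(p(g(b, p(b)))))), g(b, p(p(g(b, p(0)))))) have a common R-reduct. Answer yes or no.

no — NF(t₁) = p(b), NF(t₂) = 0

Reduce t₁ = g(b, g(g(s(b), p(b)), p(p(p(b))))):
1. g(b, g(g(s(b), p(b)), p(p(p(b)))))  →  g(b, g(b, p(p(p(b)))))   [R3 at 2.1]
2. g(b, g(b, p(p(p(b)))))  →  g(b, p(p(b)))   [R6 at 2]
3. g(b, p(p(b)))  →  p(b)   [R6 at ε]

Reduce t₂ = g(g(g(b, p(s(s(b)))), g(b, p(p(g(b, p(b)))))), g(b, p(p(g(b, p(0)))))):
1. g(g(g(b, p(s(s(b)))), g(b, p(p(g(b, p(b)))))), g(b, p(p(g(b, p(0))))))  →  g(g(s(s(b)), g(b, p(p(g(b, p(b)))))), g(b, p(p(g(b, p(0))))))   [R6 at 1.1]
2. g(g(s(s(b)), g(b, p(p(g(b, p(b)))))), g(b, p(p(g(b, p(0))))))  →  g(g(s(s(b)), p(g(b, p(b)))), g(b, p(p(g(b, p(0))))))   [R6 at 1.2]
3. g(g(s(s(b)), p(g(b, p(b)))), g(b, p(p(g(b, p(0))))))  →  g(g(b, p(b)), g(b, p(p(g(b, p(0))))))   [R3 at 1]
4. g(g(b, p(b)), g(b, p(p(g(b, p(0))))))  →  g(b, g(b, p(p(g(b, p(0))))))   [R6 at 1]
5. g(b, g(b, p(p(g(b, p(0))))))  →  g(b, p(g(b, p(0))))   [R6 at 2]
6. g(b, p(g(b, p(0))))  →  g(b, p(0))   [R6 at ε]
7. g(b, p(0))  →  0   [R6 at ε]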